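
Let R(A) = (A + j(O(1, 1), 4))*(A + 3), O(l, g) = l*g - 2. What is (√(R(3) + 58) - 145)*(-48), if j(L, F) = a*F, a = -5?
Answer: 6960 - 96*I*√11 ≈ 6960.0 - 318.4*I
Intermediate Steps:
O(l, g) = -2 + g*l (O(l, g) = g*l - 2 = -2 + g*l)
j(L, F) = -5*F
R(A) = (-20 + A)*(3 + A) (R(A) = (A - 5*4)*(A + 3) = (A - 20)*(3 + A) = (-20 + A)*(3 + A))
(√(R(3) + 58) - 145)*(-48) = (√((-60 + 3² - 17*3) + 58) - 145)*(-48) = (√((-60 + 9 - 51) + 58) - 145)*(-48) = (√(-102 + 58) - 145)*(-48) = (√(-44) - 145)*(-48) = (2*I*√11 - 145)*(-48) = (-145 + 2*I*√11)*(-48) = 6960 - 96*I*√11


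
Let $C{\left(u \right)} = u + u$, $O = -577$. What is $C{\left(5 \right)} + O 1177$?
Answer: $-679119$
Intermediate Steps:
$C{\left(u \right)} = 2 u$
$C{\left(5 \right)} + O 1177 = 2 \cdot 5 - 679129 = 10 - 679129 = -679119$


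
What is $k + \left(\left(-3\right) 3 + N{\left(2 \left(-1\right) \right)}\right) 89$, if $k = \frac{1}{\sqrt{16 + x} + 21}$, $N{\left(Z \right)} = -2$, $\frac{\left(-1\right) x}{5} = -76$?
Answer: $- \frac{14678}{15} - \frac{2 \sqrt{11}}{15} \approx -978.98$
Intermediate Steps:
$x = 380$ ($x = \left(-5\right) \left(-76\right) = 380$)
$k = \frac{1}{21 + 6 \sqrt{11}}$ ($k = \frac{1}{\sqrt{16 + 380} + 21} = \frac{1}{\sqrt{396} + 21} = \frac{1}{6 \sqrt{11} + 21} = \frac{1}{21 + 6 \sqrt{11}} \approx 0.02445$)
$k + \left(\left(-3\right) 3 + N{\left(2 \left(-1\right) \right)}\right) 89 = \left(\frac{7}{15} - \frac{2 \sqrt{11}}{15}\right) + \left(\left(-3\right) 3 - 2\right) 89 = \left(\frac{7}{15} - \frac{2 \sqrt{11}}{15}\right) + \left(-9 - 2\right) 89 = \left(\frac{7}{15} - \frac{2 \sqrt{11}}{15}\right) - 979 = - \frac{14678}{15} - \frac{2 \sqrt{11}}{15}$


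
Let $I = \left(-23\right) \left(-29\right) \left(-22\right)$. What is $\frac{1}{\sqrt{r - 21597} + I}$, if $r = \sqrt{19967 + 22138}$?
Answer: $- \frac{1}{14674 - i \sqrt{21597 - \sqrt{42105}}} \approx -6.8141 \cdot 10^{-5} - 6.7918 \cdot 10^{-7} i$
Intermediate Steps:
$r = \sqrt{42105} \approx 205.2$
$I = -14674$ ($I = 667 \left(-22\right) = -14674$)
$\frac{1}{\sqrt{r - 21597} + I} = \frac{1}{\sqrt{\sqrt{42105} - 21597} - 14674} = \frac{1}{\sqrt{-21597 + \sqrt{42105}} - 14674} = \frac{1}{-14674 + \sqrt{-21597 + \sqrt{42105}}}$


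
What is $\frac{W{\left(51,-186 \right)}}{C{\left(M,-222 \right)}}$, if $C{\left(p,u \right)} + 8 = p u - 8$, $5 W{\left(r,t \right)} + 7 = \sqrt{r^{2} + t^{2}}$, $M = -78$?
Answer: $- \frac{7}{86500} + \frac{3 \sqrt{4133}}{86500} \approx 0.0021487$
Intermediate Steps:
$W{\left(r,t \right)} = - \frac{7}{5} + \frac{\sqrt{r^{2} + t^{2}}}{5}$
$C{\left(p,u \right)} = -16 + p u$ ($C{\left(p,u \right)} = -8 + \left(p u - 8\right) = -8 + \left(-8 + p u\right) = -16 + p u$)
$\frac{W{\left(51,-186 \right)}}{C{\left(M,-222 \right)}} = \frac{- \frac{7}{5} + \frac{\sqrt{51^{2} + \left(-186\right)^{2}}}{5}}{-16 - -17316} = \frac{- \frac{7}{5} + \frac{\sqrt{2601 + 34596}}{5}}{-16 + 17316} = \frac{- \frac{7}{5} + \frac{\sqrt{37197}}{5}}{17300} = \left(- \frac{7}{5} + \frac{3 \sqrt{4133}}{5}\right) \frac{1}{17300} = - \frac{7}{86500} + \frac{3 \sqrt{4133}}{86500}$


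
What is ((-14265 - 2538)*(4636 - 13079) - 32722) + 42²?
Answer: 141836771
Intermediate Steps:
((-14265 - 2538)*(4636 - 13079) - 32722) + 42² = (-16803*(-8443) - 32722) + 1764 = (141867729 - 32722) + 1764 = 141835007 + 1764 = 141836771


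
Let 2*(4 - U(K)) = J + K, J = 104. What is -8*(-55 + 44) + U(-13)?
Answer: 93/2 ≈ 46.500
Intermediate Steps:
U(K) = -48 - K/2 (U(K) = 4 - (104 + K)/2 = 4 + (-52 - K/2) = -48 - K/2)
-8*(-55 + 44) + U(-13) = -8*(-55 + 44) + (-48 - ½*(-13)) = -8*(-11) + (-48 + 13/2) = 88 - 83/2 = 93/2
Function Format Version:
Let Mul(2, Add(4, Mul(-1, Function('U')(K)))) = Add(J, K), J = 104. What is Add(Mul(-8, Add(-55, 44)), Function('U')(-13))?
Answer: Rational(93, 2) ≈ 46.500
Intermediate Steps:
Function('U')(K) = Add(-48, Mul(Rational(-1, 2), K)) (Function('U')(K) = Add(4, Mul(Rational(-1, 2), Add(104, K))) = Add(4, Add(-52, Mul(Rational(-1, 2), K))) = Add(-48, Mul(Rational(-1, 2), K)))
Add(Mul(-8, Add(-55, 44)), Function('U')(-13)) = Add(Mul(-8, Add(-55, 44)), Add(-48, Mul(Rational(-1, 2), -13))) = Add(Mul(-8, -11), Add(-48, Rational(13, 2))) = Add(88, Rational(-83, 2)) = Rational(93, 2)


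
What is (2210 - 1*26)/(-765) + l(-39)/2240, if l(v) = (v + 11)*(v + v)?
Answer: -767/408 ≈ -1.8799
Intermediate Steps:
l(v) = 2*v*(11 + v) (l(v) = (11 + v)*(2*v) = 2*v*(11 + v))
(2210 - 1*26)/(-765) + l(-39)/2240 = (2210 - 1*26)/(-765) + (2*(-39)*(11 - 39))/2240 = (2210 - 26)*(-1/765) + (2*(-39)*(-28))*(1/2240) = 2184*(-1/765) + 2184*(1/2240) = -728/255 + 39/40 = -767/408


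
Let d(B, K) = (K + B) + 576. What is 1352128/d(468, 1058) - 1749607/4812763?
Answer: 3251896967875/5058213913 ≈ 642.89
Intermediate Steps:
d(B, K) = 576 + B + K (d(B, K) = (B + K) + 576 = 576 + B + K)
1352128/d(468, 1058) - 1749607/4812763 = 1352128/(576 + 468 + 1058) - 1749607/4812763 = 1352128/2102 - 1749607*1/4812763 = 1352128*(1/2102) - 1749607/4812763 = 676064/1051 - 1749607/4812763 = 3251896967875/5058213913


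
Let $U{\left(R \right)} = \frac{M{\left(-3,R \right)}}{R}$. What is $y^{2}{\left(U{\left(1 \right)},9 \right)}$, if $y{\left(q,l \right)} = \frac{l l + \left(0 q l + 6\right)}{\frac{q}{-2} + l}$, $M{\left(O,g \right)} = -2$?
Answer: $\frac{7569}{100} \approx 75.69$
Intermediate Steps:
$U{\left(R \right)} = - \frac{2}{R}$
$y{\left(q,l \right)} = \frac{6 + l^{2}}{l - \frac{q}{2}}$ ($y{\left(q,l \right)} = \frac{l^{2} + \left(0 l + 6\right)}{q \left(- \frac{1}{2}\right) + l} = \frac{l^{2} + \left(0 + 6\right)}{- \frac{q}{2} + l} = \frac{l^{2} + 6}{l - \frac{q}{2}} = \frac{6 + l^{2}}{l - \frac{q}{2}}$)
$y^{2}{\left(U{\left(1 \right)},9 \right)} = \left(\frac{2 \left(6 + 9^{2}\right)}{- \frac{-2}{1} + 2 \cdot 9}\right)^{2} = \left(\frac{2 \left(6 + 81\right)}{- \left(-2\right) 1 + 18}\right)^{2} = \left(2 \frac{1}{\left(-1\right) \left(-2\right) + 18} \cdot 87\right)^{2} = \left(2 \frac{1}{2 + 18} \cdot 87\right)^{2} = \left(2 \cdot \frac{1}{20} \cdot 87\right)^{2} = \left(\frac{87}{10}\right)^{2} = \frac{7569}{100}$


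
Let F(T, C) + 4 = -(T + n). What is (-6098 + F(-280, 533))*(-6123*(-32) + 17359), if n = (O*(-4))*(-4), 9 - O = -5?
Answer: -1289581570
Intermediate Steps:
O = 14 (O = 9 - 1*(-5) = 9 + 5 = 14)
n = 224 (n = (14*(-4))*(-4) = -56*(-4) = 224)
F(T, C) = -228 - T (F(T, C) = -4 - (T + 224) = -4 - (224 + T) = -4 + (-224 - T) = -228 - T)
(-6098 + F(-280, 533))*(-6123*(-32) + 17359) = (-6098 + (-228 - 1*(-280)))*(-6123*(-32) + 17359) = (-6098 + (-228 + 280))*(195936 + 17359) = (-6098 + 52)*213295 = -6046*213295 = -1289581570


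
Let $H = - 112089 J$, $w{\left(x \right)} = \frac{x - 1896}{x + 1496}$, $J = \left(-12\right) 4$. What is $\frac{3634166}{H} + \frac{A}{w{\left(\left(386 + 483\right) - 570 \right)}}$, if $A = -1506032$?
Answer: $\frac{7272321368013391}{4296147192} \approx 1.6928 \cdot 10^{6}$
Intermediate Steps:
$J = -48$
$w{\left(x \right)} = \frac{-1896 + x}{1496 + x}$
$H = 5380272$ ($H = \left(-112089\right) \left(-48\right) = 5380272$)
$\frac{3634166}{H} + \frac{A}{w{\left(\left(386 + 483\right) - 570 \right)}} = \frac{3634166}{5380272} - \frac{1506032}{\frac{1}{1496 + \left(\left(386 + 483\right) - 570\right)} \left(-1896 + \left(\left(386 + 483\right) - 570\right)\right)} = 3634166 \cdot \frac{1}{5380272} - \frac{1506032}{\frac{1}{1496 + \left(869 - 570\right)} \left(-1896 + \left(869 - 570\right)\right)} = \frac{1817083}{2690136} - \frac{1506032}{\frac{1}{1496 + 299} \left(-1896 + 299\right)} = \frac{1817083}{2690136} - \frac{1506032}{\frac{1}{1795} \left(-1597\right)} = \frac{1817083}{2690136} - \frac{1506032}{- \frac{1597}{1795}} = \frac{1817083}{2690136} - - \frac{2703327440}{1597} = \frac{1817083}{2690136} + \frac{2703327440}{1597} = \frac{7272321368013391}{4296147192}$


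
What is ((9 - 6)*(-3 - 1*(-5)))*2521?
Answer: 15126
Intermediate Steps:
((9 - 6)*(-3 - 1*(-5)))*2521 = (3*(-3 + 5))*2521 = (3*2)*2521 = 6*2521 = 15126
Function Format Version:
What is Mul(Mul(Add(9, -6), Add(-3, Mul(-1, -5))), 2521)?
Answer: 15126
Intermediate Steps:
Mul(Mul(Add(9, -6), Add(-3, Mul(-1, -5))), 2521) = Mul(Mul(3, Add(-3, 5)), 2521) = Mul(Mul(3, 2), 2521) = Mul(6, 2521) = 15126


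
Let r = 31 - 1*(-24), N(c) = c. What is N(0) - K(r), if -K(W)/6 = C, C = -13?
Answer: -78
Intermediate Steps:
r = 55 (r = 31 + 24 = 55)
K(W) = 78 (K(W) = -6*(-13) = 78)
N(0) - K(r) = 0 - 1*78 = 0 - 78 = -78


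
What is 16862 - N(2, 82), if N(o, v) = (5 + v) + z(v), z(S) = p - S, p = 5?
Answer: 16852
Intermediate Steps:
z(S) = 5 - S
N(o, v) = 10 (N(o, v) = (5 + v) + (5 - v) = 10)
16862 - N(2, 82) = 16862 - 1*10 = 16862 - 10 = 16852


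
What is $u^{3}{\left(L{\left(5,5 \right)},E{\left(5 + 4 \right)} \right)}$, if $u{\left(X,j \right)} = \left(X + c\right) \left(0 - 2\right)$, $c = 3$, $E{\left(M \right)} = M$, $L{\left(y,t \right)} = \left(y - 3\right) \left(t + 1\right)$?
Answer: $-27000$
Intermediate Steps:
$L{\left(y,t \right)} = \left(1 + t\right) \left(-3 + y\right)$ ($L{\left(y,t \right)} = \left(-3 + y\right) \left(1 + t\right) = \left(1 + t\right) \left(-3 + y\right)$)
$u{\left(X,j \right)} = -6 - 2 X$ ($u{\left(X,j \right)} = \left(X + 3\right) \left(0 - 2\right) = \left(3 + X\right) \left(-2\right) = -6 - 2 X$)
$u^{3}{\left(L{\left(5,5 \right)},E{\left(5 + 4 \right)} \right)} = \left(-6 - 2 \left(-3 + 5 - 15 + 5 \cdot 5\right)\right)^{3} = \left(-6 - 2 \left(-3 + 5 - 15 + 25\right)\right)^{3} = \left(-6 - 24\right)^{3} = \left(-30\right)^{3} = -27000$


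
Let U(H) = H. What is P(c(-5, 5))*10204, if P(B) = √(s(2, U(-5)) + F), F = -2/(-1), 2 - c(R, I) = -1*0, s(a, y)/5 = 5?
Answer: 30612*√3 ≈ 53022.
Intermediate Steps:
s(a, y) = 25 (s(a, y) = 5*5 = 25)
c(R, I) = 2 (c(R, I) = 2 - (-1)*0 = 2 - 1*0 = 2 + 0 = 2)
F = 2 (F = -2*(-1) = 2)
P(B) = 3*√3 (P(B) = √(25 + 2) = √27 = 3*√3)
P(c(-5, 5))*10204 = (3*√3)*10204 = 30612*√3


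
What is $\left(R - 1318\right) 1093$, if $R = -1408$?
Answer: $-2979518$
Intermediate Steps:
$\left(R - 1318\right) 1093 = \left(-1408 - 1318\right) 1093 = \left(-2726\right) 1093 = -2979518$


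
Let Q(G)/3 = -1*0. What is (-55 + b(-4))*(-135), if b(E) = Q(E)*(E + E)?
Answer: 7425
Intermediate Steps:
Q(G) = 0 (Q(G) = 3*(-1*0) = 3*0 = 0)
b(E) = 0 (b(E) = 0*(E + E) = 0*(2*E) = 0)
(-55 + b(-4))*(-135) = (-55 + 0)*(-135) = -55*(-135) = 7425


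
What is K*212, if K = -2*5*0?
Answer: 0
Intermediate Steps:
K = 0 (K = -10*0 = 0)
K*212 = 0*212 = 0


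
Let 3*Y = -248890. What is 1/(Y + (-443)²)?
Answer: 3/339857 ≈ 8.8272e-6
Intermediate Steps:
Y = -248890/3 (Y = (⅓)*(-248890) = -248890/3 ≈ -82963.)
1/(Y + (-443)²) = 1/(-248890/3 + (-443)²) = 1/(-248890/3 + 196249) = 1/(339857/3) = 3/339857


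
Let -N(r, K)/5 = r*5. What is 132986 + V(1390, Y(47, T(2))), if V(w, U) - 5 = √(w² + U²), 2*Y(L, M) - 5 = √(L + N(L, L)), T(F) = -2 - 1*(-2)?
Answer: 132991 + √(7727297 + 20*I*√282)/2 ≈ 1.3438e+5 + 0.030205*I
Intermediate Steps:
T(F) = 0 (T(F) = -2 + 2 = 0)
N(r, K) = -25*r (N(r, K) = -5*r*5 = -25*r)
Y(L, M) = 5/2 + √6*√(-L) (Y(L, M) = 5/2 + √(L - 25*L)/2 = 5/2 + √(-24*L)/2 = 5/2 + (2*√6*√(-L))/2 = 5/2 + √6*√(-L))
V(w, U) = 5 + √(U² + w²) (V(w, U) = 5 + √(w² + U²) = 5 + √(U² + w²))
132986 + V(1390, Y(47, T(2))) = 132986 + (5 + √((5/2 + √6*√(-1*47))² + 1390²)) = 132986 + (5 + √((5/2 + √6*√(-47))² + 1932100)) = 132986 + (5 + √((5/2 + √6*(I*√47))² + 1932100)) = 132986 + (5 + √((5/2 + I*√282)² + 1932100)) = 132986 + (5 + √(1932100 + (5/2 + I*√282)²)) = 132991 + √(1932100 + (5/2 + I*√282)²)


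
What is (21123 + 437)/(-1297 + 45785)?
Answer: 2695/5561 ≈ 0.48462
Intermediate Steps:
(21123 + 437)/(-1297 + 45785) = 21560/44488 = 21560*(1/44488) = 2695/5561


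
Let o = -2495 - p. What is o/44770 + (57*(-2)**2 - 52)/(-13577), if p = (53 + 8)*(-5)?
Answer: -3761315/60784229 ≈ -0.061880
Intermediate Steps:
p = -305 (p = 61*(-5) = -305)
o = -2190 (o = -2495 - 1*(-305) = -2495 + 305 = -2190)
o/44770 + (57*(-2)**2 - 52)/(-13577) = -2190/44770 + (57*(-2)**2 - 52)/(-13577) = -2190*1/44770 + (57*4 - 52)*(-1/13577) = -219/4477 + (228 - 52)*(-1/13577) = -219/4477 + 176*(-1/13577) = -219/4477 - 176/13577 = -3761315/60784229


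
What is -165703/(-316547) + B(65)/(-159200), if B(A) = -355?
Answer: 5298458357/10078856480 ≈ 0.52570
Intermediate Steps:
-165703/(-316547) + B(65)/(-159200) = -165703/(-316547) - 355/(-159200) = -165703*(-1/316547) - 355*(-1/159200) = 165703/316547 + 71/31840 = 5298458357/10078856480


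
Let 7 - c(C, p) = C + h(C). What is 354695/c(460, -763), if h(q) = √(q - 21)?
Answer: -32135367/40954 + 70939*√439/40954 ≈ -748.38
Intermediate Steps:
h(q) = √(-21 + q)
c(C, p) = 7 - C - √(-21 + C) (c(C, p) = 7 - (C + √(-21 + C)) = 7 + (-C - √(-21 + C)) = 7 - C - √(-21 + C))
354695/c(460, -763) = 354695/(7 - 1*460 - √(-21 + 460)) = 354695/(7 - 460 - √439) = 354695/(-453 - √439)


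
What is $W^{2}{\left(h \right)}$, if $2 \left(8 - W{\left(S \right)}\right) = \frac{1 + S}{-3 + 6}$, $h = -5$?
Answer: $\frac{676}{9} \approx 75.111$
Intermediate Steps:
$W{\left(S \right)} = \frac{47}{6} - \frac{S}{6}$ ($W{\left(S \right)} = 8 - \frac{\left(1 + S\right) \frac{1}{-3 + 6}}{2} = 8 - \frac{\left(1 + S\right) \frac{1}{3}}{2} = 8 - \frac{\frac{1}{3} + \frac{S}{3}}{2} = 8 - \left(\frac{1}{6} + \frac{S}{6}\right) = \frac{47}{6} - \frac{S}{6}$)
$W^{2}{\left(h \right)} = \left(\frac{47}{6} - - \frac{5}{6}\right)^{2} = \left(\frac{47}{6} + \frac{5}{6}\right)^{2} = \left(\frac{26}{3}\right)^{2} = \frac{676}{9}$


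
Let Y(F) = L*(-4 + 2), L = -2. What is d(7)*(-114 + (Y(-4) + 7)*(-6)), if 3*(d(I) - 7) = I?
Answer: -1680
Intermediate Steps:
Y(F) = 4 (Y(F) = -2*(-4 + 2) = -2*(-2) = 4)
d(I) = 7 + I/3
d(7)*(-114 + (Y(-4) + 7)*(-6)) = (7 + (1/3)*7)*(-114 + (4 + 7)*(-6)) = (7 + 7/3)*(-114 + 11*(-6)) = 28*(-114 - 66)/3 = (28/3)*(-180) = -1680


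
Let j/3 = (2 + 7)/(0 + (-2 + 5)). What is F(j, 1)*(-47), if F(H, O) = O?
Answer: -47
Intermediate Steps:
j = 9 (j = 3*((2 + 7)/(0 + (-2 + 5))) = 3*(9/(0 + 3)) = 3*(9/3) = 3*(9*(⅓)) = 3*3 = 9)
F(j, 1)*(-47) = 1*(-47) = -47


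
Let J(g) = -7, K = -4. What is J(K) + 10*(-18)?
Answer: -187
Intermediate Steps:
J(K) + 10*(-18) = -7 + 10*(-18) = -7 - 180 = -187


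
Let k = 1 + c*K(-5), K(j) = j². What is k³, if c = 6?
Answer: 3442951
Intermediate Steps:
k = 151 (k = 1 + 6*(-5)² = 1 + 6*25 = 1 + 150 = 151)
k³ = 151³ = 3442951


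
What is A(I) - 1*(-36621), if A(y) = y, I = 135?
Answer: 36756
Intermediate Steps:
A(I) - 1*(-36621) = 135 - 1*(-36621) = 135 + 36621 = 36756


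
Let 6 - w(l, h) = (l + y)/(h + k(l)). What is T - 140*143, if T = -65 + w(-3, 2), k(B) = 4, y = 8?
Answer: -120479/6 ≈ -20080.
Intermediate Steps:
w(l, h) = 6 - (8 + l)/(4 + h) (w(l, h) = 6 - (l + 8)/(h + 4) = 6 - (8 + l)/(4 + h))
T = -359/6 (T = -65 + (16 - 1*(-3) + 6*2)/(4 + 2) = -65 + (16 + 3 + 12)/6 = -65 + (⅙)*31 = -65 + 31/6 = -359/6 ≈ -59.833)
T - 140*143 = -359/6 - 140*143 = -359/6 - 20020 = -120479/6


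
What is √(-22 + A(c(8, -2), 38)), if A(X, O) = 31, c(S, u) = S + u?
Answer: 3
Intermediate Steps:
√(-22 + A(c(8, -2), 38)) = √(-22 + 31) = √9 = 3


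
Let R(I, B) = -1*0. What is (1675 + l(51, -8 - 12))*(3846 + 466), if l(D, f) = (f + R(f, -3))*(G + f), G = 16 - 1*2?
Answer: 7740040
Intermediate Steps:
R(I, B) = 0
G = 14 (G = 16 - 2 = 14)
l(D, f) = f*(14 + f) (l(D, f) = (f + 0)*(14 + f) = f*(14 + f))
(1675 + l(51, -8 - 12))*(3846 + 466) = (1675 + (-8 - 12)*(14 + (-8 - 12)))*(3846 + 466) = (1675 - 20*(14 - 20))*4312 = (1675 - 20*(-6))*4312 = (1675 + 120)*4312 = 1795*4312 = 7740040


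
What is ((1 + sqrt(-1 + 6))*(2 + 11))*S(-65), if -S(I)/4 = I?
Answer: 3380 + 3380*sqrt(5) ≈ 10938.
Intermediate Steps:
S(I) = -4*I
((1 + sqrt(-1 + 6))*(2 + 11))*S(-65) = ((1 + sqrt(-1 + 6))*(2 + 11))*(-4*(-65)) = ((1 + sqrt(5))*13)*260 = (13 + 13*sqrt(5))*260 = 3380 + 3380*sqrt(5)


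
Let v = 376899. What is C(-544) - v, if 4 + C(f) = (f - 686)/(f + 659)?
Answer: -8669015/23 ≈ -3.7691e+5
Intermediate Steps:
C(f) = -4 + (-686 + f)/(659 + f) (C(f) = -4 + (f - 686)/(f + 659) = -4 + (-686 + f)/(659 + f))
C(-544) - v = (-3322 - 3*(-544))/(659 - 544) - 1*376899 = (-3322 + 1632)/115 - 376899 = (1/115)*(-1690) - 376899 = -338/23 - 376899 = -8669015/23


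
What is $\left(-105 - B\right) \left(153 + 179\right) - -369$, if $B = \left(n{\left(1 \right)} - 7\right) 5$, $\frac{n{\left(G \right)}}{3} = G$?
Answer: $-27851$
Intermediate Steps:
$n{\left(G \right)} = 3 G$
$B = -20$ ($B = \left(3 \cdot 1 - 7\right) 5 = \left(3 - 7\right) 5 = \left(-4\right) 5 = -20$)
$\left(-105 - B\right) \left(153 + 179\right) - -369 = \left(-105 - -20\right) \left(153 + 179\right) - -369 = \left(-105 + 20\right) 332 + 369 = \left(-85\right) 332 + 369 = -28220 + 369 = -27851$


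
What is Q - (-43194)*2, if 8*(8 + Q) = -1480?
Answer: 86195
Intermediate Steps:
Q = -193 (Q = -8 + (⅛)*(-1480) = -8 - 185 = -193)
Q - (-43194)*2 = -193 - (-43194)*2 = -193 - 313*(-276) = -193 + 86388 = 86195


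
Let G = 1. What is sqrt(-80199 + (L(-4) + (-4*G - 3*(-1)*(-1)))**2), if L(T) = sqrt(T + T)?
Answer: sqrt(-80158 - 28*I*sqrt(2)) ≈ 0.0699 - 283.12*I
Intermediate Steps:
L(T) = sqrt(2)*sqrt(T) (L(T) = sqrt(2*T) = sqrt(2)*sqrt(T))
sqrt(-80199 + (L(-4) + (-4*G - 3*(-1)*(-1)))**2) = sqrt(-80199 + (sqrt(2)*sqrt(-4) + (-4*1 - 3*(-1)*(-1)))**2) = sqrt(-80199 + (sqrt(2)*(2*I) + (-4 + 3*(-1)))**2) = sqrt(-80199 + (2*I*sqrt(2) + (-4 - 3))**2) = sqrt(-80199 + (2*I*sqrt(2) - 7)**2) = sqrt(-80199 + (-7 + 2*I*sqrt(2))**2)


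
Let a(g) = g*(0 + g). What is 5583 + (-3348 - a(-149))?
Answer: -19966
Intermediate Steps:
a(g) = g² (a(g) = g*g = g²)
5583 + (-3348 - a(-149)) = 5583 + (-3348 - 1*(-149)²) = 5583 + (-3348 - 1*22201) = 5583 + (-3348 - 22201) = 5583 - 25549 = -19966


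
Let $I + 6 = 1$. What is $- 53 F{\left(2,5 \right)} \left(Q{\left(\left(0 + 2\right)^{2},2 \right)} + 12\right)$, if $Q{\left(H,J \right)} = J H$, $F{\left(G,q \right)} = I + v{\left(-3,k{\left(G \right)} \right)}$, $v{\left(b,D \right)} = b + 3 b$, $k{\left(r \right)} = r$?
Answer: $18020$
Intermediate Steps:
$I = -5$ ($I = -6 + 1 = -5$)
$v{\left(b,D \right)} = 4 b$
$F{\left(G,q \right)} = -17$ ($F{\left(G,q \right)} = -5 + 4 \left(-3\right) = -5 - 12 = -17$)
$Q{\left(H,J \right)} = H J$
$- 53 F{\left(2,5 \right)} \left(Q{\left(\left(0 + 2\right)^{2},2 \right)} + 12\right) = - 53 \left(- 17 \left(\left(0 + 2\right)^{2} \cdot 2 + 12\right)\right) = - 53 \left(- 17 \left(2^{2} \cdot 2 + 12\right)\right) = - 53 \left(- 17 \left(4 \cdot 2 + 12\right)\right) = - 53 \left(- 17 \left(8 + 12\right)\right) = - 53 \left(\left(-17\right) 20\right) = \left(-53\right) \left(-340\right) = 18020$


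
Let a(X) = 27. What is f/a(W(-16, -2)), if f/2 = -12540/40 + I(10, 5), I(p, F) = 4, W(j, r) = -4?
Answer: -619/27 ≈ -22.926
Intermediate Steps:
f = -619 (f = 2*(-12540/40 + 4) = 2*(-114*11/4 + 4) = 2*(-627/2 + 4) = 2*(-619/2) = -619)
f/a(W(-16, -2)) = -619/27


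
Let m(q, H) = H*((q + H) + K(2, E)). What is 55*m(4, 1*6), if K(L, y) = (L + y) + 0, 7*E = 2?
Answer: 28380/7 ≈ 4054.3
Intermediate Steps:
E = 2/7 (E = (⅐)*2 = 2/7 ≈ 0.28571)
K(L, y) = L + y
m(q, H) = H*(16/7 + H + q) (m(q, H) = H*((q + H) + (2 + 2/7)) = H*((H + q) + 16/7) = H*(16/7 + H + q))
55*m(4, 1*6) = 55*((1*6)*(16 + 7*(1*6) + 7*4)/7) = 55*((⅐)*6*(16 + 7*6 + 28)) = 55*((⅐)*6*(16 + 42 + 28)) = 55*((⅐)*6*86) = 55*(516/7) = 28380/7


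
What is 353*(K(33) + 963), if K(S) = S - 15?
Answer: 346293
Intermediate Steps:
K(S) = -15 + S
353*(K(33) + 963) = 353*((-15 + 33) + 963) = 353*(18 + 963) = 353*981 = 346293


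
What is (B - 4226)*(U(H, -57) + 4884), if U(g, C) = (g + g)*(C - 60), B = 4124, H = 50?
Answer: 695232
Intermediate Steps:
U(g, C) = 2*g*(-60 + C) (U(g, C) = (2*g)*(-60 + C) = 2*g*(-60 + C))
(B - 4226)*(U(H, -57) + 4884) = (4124 - 4226)*(2*50*(-60 - 57) + 4884) = -102*(2*50*(-117) + 4884) = -102*(-11700 + 4884) = -102*(-6816) = 695232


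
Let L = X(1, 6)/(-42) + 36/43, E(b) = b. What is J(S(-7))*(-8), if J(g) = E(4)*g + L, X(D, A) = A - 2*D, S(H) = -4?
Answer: 110224/903 ≈ 122.06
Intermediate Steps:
L = 670/903 (L = (6 - 2*1)/(-42) + 36/43 = (6 - 2)*(-1/42) + 36*(1/43) = 4*(-1/42) + 36/43 = -2/21 + 36/43 = 670/903 ≈ 0.74197)
J(g) = 670/903 + 4*g (J(g) = 4*g + 670/903 = 670/903 + 4*g)
J(S(-7))*(-8) = (670/903 + 4*(-4))*(-8) = (670/903 - 16)*(-8) = -13778/903*(-8) = 110224/903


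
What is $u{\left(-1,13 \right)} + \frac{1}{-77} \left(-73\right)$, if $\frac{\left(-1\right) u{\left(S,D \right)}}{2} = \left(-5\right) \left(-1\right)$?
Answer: $- \frac{697}{77} \approx -9.0519$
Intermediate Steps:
$u{\left(S,D \right)} = -10$ ($u{\left(S,D \right)} = - 2 \left(\left(-5\right) \left(-1\right)\right) = \left(-2\right) 5 = -10$)
$u{\left(-1,13 \right)} + \frac{1}{-77} \left(-73\right) = -10 + \frac{1}{-77} \left(-73\right) = -10 - - \frac{73}{77} = -10 + \frac{73}{77} = - \frac{697}{77}$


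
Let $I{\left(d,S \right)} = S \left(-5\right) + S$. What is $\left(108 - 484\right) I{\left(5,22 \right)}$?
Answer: $33088$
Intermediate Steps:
$I{\left(d,S \right)} = - 4 S$ ($I{\left(d,S \right)} = - 5 S + S = - 4 S$)
$\left(108 - 484\right) I{\left(5,22 \right)} = \left(108 - 484\right) \left(\left(-4\right) 22\right) = \left(-376\right) \left(-88\right) = 33088$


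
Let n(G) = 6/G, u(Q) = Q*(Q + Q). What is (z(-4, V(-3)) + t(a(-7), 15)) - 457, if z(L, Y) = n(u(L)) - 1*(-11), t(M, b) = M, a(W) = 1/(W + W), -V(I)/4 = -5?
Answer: -49939/112 ≈ -445.88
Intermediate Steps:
V(I) = 20 (V(I) = -4*(-5) = 20)
u(Q) = 2*Q² (u(Q) = Q*(2*Q) = 2*Q²)
a(W) = 1/(2*W)
z(L, Y) = 11 + 3/L² (z(L, Y) = 6/((2*L²)) - 1*(-11) = 6*(1/(2*L²)) + 11 = 3/L² + 11 = 11 + 3/L²)
(z(-4, V(-3)) + t(a(-7), 15)) - 457 = ((11 + 3/(-4)²) + (½)/(-7)) - 457 = ((11 + 3*(1/16)) + (½)*(-⅐)) - 457 = ((11 + 3/16) - 1/14) - 457 = (179/16 - 1/14) - 457 = 1245/112 - 457 = -49939/112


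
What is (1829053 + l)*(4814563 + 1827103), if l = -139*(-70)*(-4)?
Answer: 11889465481578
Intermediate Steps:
l = -38920 (l = 9730*(-4) = -38920)
(1829053 + l)*(4814563 + 1827103) = (1829053 - 38920)*(4814563 + 1827103) = 1790133*6641666 = 11889465481578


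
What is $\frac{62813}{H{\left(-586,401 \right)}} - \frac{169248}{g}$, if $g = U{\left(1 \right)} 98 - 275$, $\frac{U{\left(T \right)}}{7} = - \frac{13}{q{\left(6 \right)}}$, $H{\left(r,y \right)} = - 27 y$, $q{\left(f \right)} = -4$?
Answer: $- \frac{1303477403}{14107581} \approx -92.396$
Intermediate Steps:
$U{\left(T \right)} = \frac{91}{4}$ ($U{\left(T \right)} = 7 \left(- \frac{13}{-4}\right) = 7 \left(\left(-13\right) \left(- \frac{1}{4}\right)\right) = 7 \cdot \frac{13}{4} = \frac{91}{4}$)
$g = \frac{3909}{2}$ ($g = \frac{91}{4} \cdot 98 - 275 = \frac{4459}{2} - 275 = \frac{3909}{2} \approx 1954.5$)
$\frac{62813}{H{\left(-586,401 \right)}} - \frac{169248}{g} = \frac{62813}{\left(-27\right) 401} - \frac{169248}{\frac{3909}{2}} = \frac{62813}{-10827} - \frac{112832}{1303} = 62813 \left(- \frac{1}{10827}\right) - \frac{112832}{1303} = - \frac{62813}{10827} - \frac{112832}{1303} = - \frac{1303477403}{14107581}$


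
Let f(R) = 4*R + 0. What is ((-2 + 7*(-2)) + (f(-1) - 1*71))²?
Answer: 8281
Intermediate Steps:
f(R) = 4*R
((-2 + 7*(-2)) + (f(-1) - 1*71))² = ((-2 + 7*(-2)) + (4*(-1) - 1*71))² = ((-2 - 14) + (-4 - 71))² = (-16 - 75)² = (-91)² = 8281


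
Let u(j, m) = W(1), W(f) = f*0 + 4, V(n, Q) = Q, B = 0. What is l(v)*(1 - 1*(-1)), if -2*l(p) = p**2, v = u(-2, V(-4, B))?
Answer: -16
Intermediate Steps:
W(f) = 4 (W(f) = 0 + 4 = 4)
u(j, m) = 4
v = 4
l(p) = -p**2/2
l(v)*(1 - 1*(-1)) = (-1/2*4**2)*(1 - 1*(-1)) = (-1/2*16)*(1 + 1) = -8*2 = -16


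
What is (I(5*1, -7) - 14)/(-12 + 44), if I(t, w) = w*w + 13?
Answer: 3/2 ≈ 1.5000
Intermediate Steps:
I(t, w) = 13 + w² (I(t, w) = w² + 13 = 13 + w²)
(I(5*1, -7) - 14)/(-12 + 44) = ((13 + (-7)²) - 14)/(-12 + 44) = ((13 + 49) - 14)/32 = (62 - 14)*(1/32) = 48*(1/32) = 3/2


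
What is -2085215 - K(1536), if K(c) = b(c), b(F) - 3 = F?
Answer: -2086754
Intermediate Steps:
b(F) = 3 + F
K(c) = 3 + c
-2085215 - K(1536) = -2085215 - (3 + 1536) = -2085215 - 1*1539 = -2085215 - 1539 = -2086754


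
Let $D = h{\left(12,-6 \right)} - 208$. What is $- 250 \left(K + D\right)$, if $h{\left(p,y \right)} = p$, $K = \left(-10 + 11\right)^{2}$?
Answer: $48750$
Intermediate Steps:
$K = 1$ ($K = 1^{2} = 1$)
$D = -196$ ($D = 12 - 208 = -196$)
$- 250 \left(K + D\right) = - 250 \left(1 - 196\right) = \left(-250\right) \left(-195\right) = 48750$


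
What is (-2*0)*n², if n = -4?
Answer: 0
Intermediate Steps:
(-2*0)*n² = -2*0*(-4)² = 0*16 = 0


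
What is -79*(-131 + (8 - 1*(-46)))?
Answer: 6083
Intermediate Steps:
-79*(-131 + (8 - 1*(-46))) = -79*(-131 + (8 + 46)) = -79*(-131 + 54) = -79*(-77) = 6083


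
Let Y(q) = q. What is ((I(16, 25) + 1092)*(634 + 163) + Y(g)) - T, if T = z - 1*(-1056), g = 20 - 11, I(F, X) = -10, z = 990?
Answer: 860317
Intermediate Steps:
g = 9
T = 2046 (T = 990 - 1*(-1056) = 990 + 1056 = 2046)
((I(16, 25) + 1092)*(634 + 163) + Y(g)) - T = ((-10 + 1092)*(634 + 163) + 9) - 1*2046 = (1082*797 + 9) - 2046 = (862354 + 9) - 2046 = 862363 - 2046 = 860317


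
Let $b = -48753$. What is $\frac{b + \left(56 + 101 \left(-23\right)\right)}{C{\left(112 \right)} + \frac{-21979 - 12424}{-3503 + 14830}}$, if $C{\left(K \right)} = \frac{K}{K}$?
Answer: $\frac{144475885}{5769} \approx 25044.0$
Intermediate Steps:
$C{\left(K \right)} = 1$
$\frac{b + \left(56 + 101 \left(-23\right)\right)}{C{\left(112 \right)} + \frac{-21979 - 12424}{-3503 + 14830}} = \frac{-48753 + \left(56 + 101 \left(-23\right)\right)}{1 + \frac{-21979 - 12424}{-3503 + 14830}} = \frac{-48753 + \left(56 - 2323\right)}{1 - \frac{34403}{11327}} = \frac{-48753 - 2267}{1 - \frac{34403}{11327}} = - \frac{51020}{1 - \frac{34403}{11327}} = - \frac{51020}{- \frac{23076}{11327}} = \left(-51020\right) \left(- \frac{11327}{23076}\right) = \frac{144475885}{5769}$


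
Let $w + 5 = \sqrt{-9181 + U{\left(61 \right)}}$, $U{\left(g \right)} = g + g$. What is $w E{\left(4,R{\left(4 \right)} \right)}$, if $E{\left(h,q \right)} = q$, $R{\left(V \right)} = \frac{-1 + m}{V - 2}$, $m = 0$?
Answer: $\frac{5}{2} - \frac{i \sqrt{9059}}{2} \approx 2.5 - 47.589 i$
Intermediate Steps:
$U{\left(g \right)} = 2 g$
$w = -5 + i \sqrt{9059}$ ($w = -5 + \sqrt{-9181 + 2 \cdot 61} = -5 + \sqrt{-9181 + 122} = -5 + \sqrt{-9059} = -5 + i \sqrt{9059} \approx -5.0 + 95.179 i$)
$R{\left(V \right)} = - \frac{1}{-2 + V}$ ($R{\left(V \right)} = \frac{-1 + 0}{V - 2} = - \frac{1}{-2 + V}$)
$w E{\left(4,R{\left(4 \right)} \right)} = \left(-5 + i \sqrt{9059}\right) \left(- \frac{1}{-2 + 4}\right) = \left(-5 + i \sqrt{9059}\right) \left(- \frac{1}{2}\right) = \frac{5}{2} - \frac{i \sqrt{9059}}{2}$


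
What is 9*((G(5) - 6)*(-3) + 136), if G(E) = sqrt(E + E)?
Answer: 1386 - 27*sqrt(10) ≈ 1300.6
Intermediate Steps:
G(E) = sqrt(2)*sqrt(E) (G(E) = sqrt(2*E) = sqrt(2)*sqrt(E))
9*((G(5) - 6)*(-3) + 136) = 9*((sqrt(2)*sqrt(5) - 6)*(-3) + 136) = 9*((sqrt(10) - 6)*(-3) + 136) = 9*((-6 + sqrt(10))*(-3) + 136) = 9*((18 - 3*sqrt(10)) + 136) = 9*(154 - 3*sqrt(10)) = 1386 - 27*sqrt(10)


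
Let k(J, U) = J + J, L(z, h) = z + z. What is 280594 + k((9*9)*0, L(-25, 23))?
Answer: 280594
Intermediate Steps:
L(z, h) = 2*z
k(J, U) = 2*J
280594 + k((9*9)*0, L(-25, 23)) = 280594 + 2*((9*9)*0) = 280594 + 2*(81*0) = 280594 + 2*0 = 280594 + 0 = 280594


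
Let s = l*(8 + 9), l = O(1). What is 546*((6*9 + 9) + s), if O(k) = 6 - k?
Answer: 80808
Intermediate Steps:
l = 5 (l = 6 - 1*1 = 6 - 1 = 5)
s = 85 (s = 5*(8 + 9) = 5*17 = 85)
546*((6*9 + 9) + s) = 546*((6*9 + 9) + 85) = 546*((54 + 9) + 85) = 546*(63 + 85) = 546*148 = 80808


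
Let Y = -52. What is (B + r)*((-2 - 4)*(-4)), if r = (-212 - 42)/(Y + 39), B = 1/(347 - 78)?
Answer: 1640136/3497 ≈ 469.01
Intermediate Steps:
B = 1/269 ≈ 0.0037175
r = 254/13 (r = (-212 - 42)/(-52 + 39) = -254/(-13) = -254*(-1/13) = 254/13 ≈ 19.538)
(B + r)*((-2 - 4)*(-4)) = (1/269 + 254/13)*((-2 - 4)*(-4)) = 68339*(-6*(-4))/3497 = (68339/3497)*24 = 1640136/3497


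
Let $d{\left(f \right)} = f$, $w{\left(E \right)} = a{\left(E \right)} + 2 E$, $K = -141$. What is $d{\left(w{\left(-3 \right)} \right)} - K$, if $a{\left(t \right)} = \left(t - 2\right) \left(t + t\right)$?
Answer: $165$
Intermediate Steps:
$a{\left(t \right)} = 2 t \left(-2 + t\right)$ ($a{\left(t \right)} = \left(-2 + t\right) 2 t = 2 t \left(-2 + t\right)$)
$w{\left(E \right)} = 2 E + 2 E \left(-2 + E\right)$ ($w{\left(E \right)} = 2 E \left(-2 + E\right) + 2 E = 2 E + 2 E \left(-2 + E\right)$)
$d{\left(w{\left(-3 \right)} \right)} - K = 2 \left(-3\right) \left(-1 - 3\right) - -141 = 2 \left(-3\right) \left(-4\right) + 141 = 24 + 141 = 165$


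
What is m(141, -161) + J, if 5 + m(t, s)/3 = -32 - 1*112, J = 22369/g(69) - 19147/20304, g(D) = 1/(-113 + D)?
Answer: -19993022779/20304 ≈ -9.8468e+5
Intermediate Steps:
J = -19983946891/20304 (J = 22369/(1/(-113 + 69)) - 19147/20304 = 22369/(1/(-44)) - 19147*1/20304 = 22369/(-1/44) - 19147/20304 = 22369*(-44) - 19147/20304 = -984236 - 19147/20304 = -19983946891/20304 ≈ -9.8424e+5)
m(t, s) = -447 (m(t, s) = -15 + 3*(-32 - 1*112) = -15 + 3*(-32 - 112) = -15 + 3*(-144) = -15 - 432 = -447)
m(141, -161) + J = -447 - 19983946891/20304 = -19993022779/20304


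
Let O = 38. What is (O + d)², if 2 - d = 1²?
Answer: 1521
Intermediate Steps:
d = 1 (d = 2 - 1*1² = 2 - 1*1 = 2 - 1 = 1)
(O + d)² = (38 + 1)² = 39² = 1521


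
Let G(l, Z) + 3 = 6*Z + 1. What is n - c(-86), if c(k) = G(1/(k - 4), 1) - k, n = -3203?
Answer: -3293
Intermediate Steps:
G(l, Z) = -2 + 6*Z (G(l, Z) = -3 + (6*Z + 1) = -3 + (1 + 6*Z) = -2 + 6*Z)
c(k) = 4 - k (c(k) = (-2 + 6*1) - k = (-2 + 6) - k = 4 - k)
n - c(-86) = -3203 - (4 - 1*(-86)) = -3203 - (4 + 86) = -3203 - 1*90 = -3203 - 90 = -3293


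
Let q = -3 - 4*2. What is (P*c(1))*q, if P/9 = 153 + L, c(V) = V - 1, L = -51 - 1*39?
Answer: 0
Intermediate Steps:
L = -90 (L = -51 - 39 = -90)
c(V) = -1 + V
P = 567 (P = 9*(153 - 90) = 9*63 = 567)
q = -11 (q = -3 - 8 = -11)
(P*c(1))*q = (567*(-1 + 1))*(-11) = (567*0)*(-11) = 0*(-11) = 0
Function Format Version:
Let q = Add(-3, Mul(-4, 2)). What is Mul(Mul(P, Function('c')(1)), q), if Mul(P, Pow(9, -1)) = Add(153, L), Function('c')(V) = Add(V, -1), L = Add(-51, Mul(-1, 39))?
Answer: 0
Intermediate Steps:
L = -90 (L = Add(-51, -39) = -90)
Function('c')(V) = Add(-1, V)
P = 567 (P = Mul(9, Add(153, -90)) = Mul(9, 63) = 567)
q = -11 (q = Add(-3, -8) = -11)
Mul(Mul(P, Function('c')(1)), q) = Mul(Mul(567, Add(-1, 1)), -11) = Mul(Mul(567, 0), -11) = Mul(0, -11) = 0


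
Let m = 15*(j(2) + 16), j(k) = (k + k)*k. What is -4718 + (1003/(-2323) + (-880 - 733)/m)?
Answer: -3949677119/836280 ≈ -4722.9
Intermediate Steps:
j(k) = 2*k² (j(k) = (2*k)*k = 2*k²)
m = 360 (m = 15*(2*2² + 16) = 15*(2*4 + 16) = 15*(8 + 16) = 15*24 = 360)
-4718 + (1003/(-2323) + (-880 - 733)/m) = -4718 + (1003/(-2323) + (-880 - 733)/360) = -4718 + (1003*(-1/2323) - 1613*1/360) = -4718 + (-1003/2323 - 1613/360) = -4718 - 4108079/836280 = -3949677119/836280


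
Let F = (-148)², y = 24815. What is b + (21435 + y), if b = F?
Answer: 68154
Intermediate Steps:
F = 21904
b = 21904
b + (21435 + y) = 21904 + (21435 + 24815) = 21904 + 46250 = 68154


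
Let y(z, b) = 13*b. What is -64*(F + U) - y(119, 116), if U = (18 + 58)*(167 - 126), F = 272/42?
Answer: -4228276/21 ≈ -2.0135e+5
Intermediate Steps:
F = 136/21 (F = 272*(1/42) = 136/21 ≈ 6.4762)
U = 3116 (U = 76*41 = 3116)
-64*(F + U) - y(119, 116) = -64*(136/21 + 3116) - 13*116 = -64*65572/21 - 1*1508 = -4196608/21 - 1508 = -4228276/21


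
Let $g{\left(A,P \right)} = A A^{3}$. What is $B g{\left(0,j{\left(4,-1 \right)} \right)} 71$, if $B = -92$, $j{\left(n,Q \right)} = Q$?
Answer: $0$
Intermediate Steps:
$g{\left(A,P \right)} = A^{4}$
$B g{\left(0,j{\left(4,-1 \right)} \right)} 71 = - 92 \cdot 0^{4} \cdot 71 = \left(-92\right) 0 \cdot 71 = 0 \cdot 71 = 0$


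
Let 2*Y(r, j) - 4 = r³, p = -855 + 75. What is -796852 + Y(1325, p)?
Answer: 2324609425/2 ≈ 1.1623e+9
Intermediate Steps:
p = -780
Y(r, j) = 2 + r³/2
-796852 + Y(1325, p) = -796852 + (2 + (½)*1325³) = -796852 + (2 + (½)*2326203125) = -796852 + (2 + 2326203125/2) = -796852 + 2326203129/2 = 2324609425/2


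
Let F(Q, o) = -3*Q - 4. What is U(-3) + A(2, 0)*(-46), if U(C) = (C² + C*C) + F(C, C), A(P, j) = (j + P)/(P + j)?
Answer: -23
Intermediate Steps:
A(P, j) = 1 (A(P, j) = (P + j)/(P + j) = 1)
F(Q, o) = -4 - 3*Q
U(C) = -4 - 3*C + 2*C² (U(C) = (C² + C*C) + (-4 - 3*C) = (C² + C²) + (-4 - 3*C) = 2*C² + (-4 - 3*C) = -4 - 3*C + 2*C²)
U(-3) + A(2, 0)*(-46) = (-4 - 3*(-3) + 2*(-3)²) + 1*(-46) = (-4 + 9 + 2*9) - 46 = (-4 + 9 + 18) - 46 = 23 - 46 = -23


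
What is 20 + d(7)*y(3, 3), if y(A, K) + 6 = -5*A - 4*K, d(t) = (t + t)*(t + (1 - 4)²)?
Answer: -7372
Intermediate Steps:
d(t) = 2*t*(9 + t) (d(t) = (2*t)*(t + (-3)²) = (2*t)*(t + 9) = (2*t)*(9 + t) = 2*t*(9 + t))
y(A, K) = -6 - 5*A - 4*K (y(A, K) = -6 + (-5*A - 4*K) = -6 - 5*A - 4*K)
20 + d(7)*y(3, 3) = 20 + (2*7*(9 + 7))*(-6 - 5*3 - 4*3) = 20 + (2*7*16)*(-6 - 15 - 12) = 20 + 224*(-33) = 20 - 7392 = -7372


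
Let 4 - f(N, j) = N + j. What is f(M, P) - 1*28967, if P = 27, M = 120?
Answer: -29110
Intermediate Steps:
f(N, j) = 4 - N - j (f(N, j) = 4 - (N + j) = 4 + (-N - j) = 4 - N - j)
f(M, P) - 1*28967 = (4 - 1*120 - 1*27) - 1*28967 = (4 - 120 - 27) - 28967 = -143 - 28967 = -29110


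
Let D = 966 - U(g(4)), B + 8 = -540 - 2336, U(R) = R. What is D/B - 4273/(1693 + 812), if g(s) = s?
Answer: -7366571/3612210 ≈ -2.0394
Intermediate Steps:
B = -2884 (B = -8 + (-540 - 2336) = -8 - 2876 = -2884)
D = 962 (D = 966 - 1*4 = 966 - 4 = 962)
D/B - 4273/(1693 + 812) = 962/(-2884) - 4273/(1693 + 812) = 962*(-1/2884) - 4273/2505 = -481/1442 - 4273*1/2505 = -481/1442 - 4273/2505 = -7366571/3612210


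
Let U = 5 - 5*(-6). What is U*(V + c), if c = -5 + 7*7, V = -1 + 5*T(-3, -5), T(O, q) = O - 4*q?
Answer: 4480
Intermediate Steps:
T(O, q) = O - 4*q
V = 84 (V = -1 + 5*(-3 - 4*(-5)) = -1 + 5*(-3 + 20) = -1 + 5*17 = -1 + 85 = 84)
c = 44 (c = -5 + 49 = 44)
U = 35 (U = 5 + 30 = 35)
U*(V + c) = 35*(84 + 44) = 35*128 = 4480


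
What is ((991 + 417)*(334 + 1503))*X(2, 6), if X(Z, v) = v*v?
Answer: 93113856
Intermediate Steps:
X(Z, v) = v²
((991 + 417)*(334 + 1503))*X(2, 6) = ((991 + 417)*(334 + 1503))*6² = (1408*1837)*36 = 2586496*36 = 93113856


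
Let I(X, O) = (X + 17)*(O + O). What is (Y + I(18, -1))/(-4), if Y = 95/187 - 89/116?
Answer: 1524063/86768 ≈ 17.565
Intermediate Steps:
I(X, O) = 2*O*(17 + X) (I(X, O) = (17 + X)*(2*O) = 2*O*(17 + X))
Y = -5623/21692 (Y = 95*(1/187) - 89*1/116 = 95/187 - 89/116 = -5623/21692 ≈ -0.25922)
(Y + I(18, -1))/(-4) = (-5623/21692 + 2*(-1)*(17 + 18))/(-4) = -(-5623/21692 + 2*(-1)*35)/4 = -(-5623/21692 - 70)/4 = -¼*(-1524063/21692) = 1524063/86768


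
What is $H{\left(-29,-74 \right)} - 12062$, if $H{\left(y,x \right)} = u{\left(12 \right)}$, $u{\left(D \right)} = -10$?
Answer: $-12072$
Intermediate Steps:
$H{\left(y,x \right)} = -10$
$H{\left(-29,-74 \right)} - 12062 = -10 - 12062 = -12072$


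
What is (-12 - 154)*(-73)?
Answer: 12118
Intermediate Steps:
(-12 - 154)*(-73) = -166*(-73) = 12118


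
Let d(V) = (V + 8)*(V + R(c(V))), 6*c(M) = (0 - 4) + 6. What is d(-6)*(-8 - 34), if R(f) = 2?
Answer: 336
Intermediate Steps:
c(M) = ⅓ (c(M) = ((0 - 4) + 6)/6 = (-4 + 6)/6 = (⅙)*2 = ⅓)
d(V) = (2 + V)*(8 + V) (d(V) = (V + 8)*(V + 2) = (8 + V)*(2 + V) = (2 + V)*(8 + V))
d(-6)*(-8 - 34) = (16 + (-6)² + 10*(-6))*(-8 - 34) = (16 + 36 - 60)*(-42) = -8*(-42) = 336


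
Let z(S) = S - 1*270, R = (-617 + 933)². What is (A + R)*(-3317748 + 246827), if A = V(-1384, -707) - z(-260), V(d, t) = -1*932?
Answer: -305415377134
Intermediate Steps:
R = 99856 (R = 316² = 99856)
V(d, t) = -932
z(S) = -270 + S (z(S) = S - 270 = -270 + S)
A = -402 (A = -932 - (-270 - 260) = -932 - 1*(-530) = -932 + 530 = -402)
(A + R)*(-3317748 + 246827) = (-402 + 99856)*(-3317748 + 246827) = 99454*(-3070921) = -305415377134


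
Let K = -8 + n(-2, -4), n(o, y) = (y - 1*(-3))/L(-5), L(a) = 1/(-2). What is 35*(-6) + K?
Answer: -216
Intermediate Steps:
L(a) = -½ (L(a) = 1*(-½) = -½)
n(o, y) = -6 - 2*y (n(o, y) = (y - 1*(-3))/(-½) = (y + 3)*(-2) = (3 + y)*(-2) = -6 - 2*y)
K = -6 (K = -8 + (-6 - 2*(-4)) = -8 + (-6 + 8) = -8 + 2 = -6)
35*(-6) + K = 35*(-6) - 6 = -210 - 6 = -216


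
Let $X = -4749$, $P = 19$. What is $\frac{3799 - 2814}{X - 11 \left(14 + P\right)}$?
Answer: $- \frac{985}{5112} \approx -0.19268$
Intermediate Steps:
$\frac{3799 - 2814}{X - 11 \left(14 + P\right)} = \frac{3799 - 2814}{-4749 - 11 \left(14 + 19\right)} = \frac{985}{-4749 - 363} = \frac{985}{-5112} = 985 \left(- \frac{1}{5112}\right) = - \frac{985}{5112}$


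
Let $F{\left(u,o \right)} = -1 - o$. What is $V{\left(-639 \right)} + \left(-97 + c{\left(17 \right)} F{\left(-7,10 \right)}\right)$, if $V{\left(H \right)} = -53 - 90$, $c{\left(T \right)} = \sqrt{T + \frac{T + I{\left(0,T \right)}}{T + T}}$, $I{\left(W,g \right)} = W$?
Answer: $-240 - \frac{11 \sqrt{70}}{2} \approx -286.02$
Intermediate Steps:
$c{\left(T \right)} = \sqrt{\frac{1}{2} + T}$ ($c{\left(T \right)} = \sqrt{T + \frac{T + 0}{T + T}} = \sqrt{T + \frac{T}{2 T}} = \sqrt{T + T \frac{1}{2 T}} = \sqrt{T + \frac{1}{2}} = \sqrt{\frac{1}{2} + T}$)
$V{\left(H \right)} = -143$ ($V{\left(H \right)} = -53 - 90 = -143$)
$V{\left(-639 \right)} + \left(-97 + c{\left(17 \right)} F{\left(-7,10 \right)}\right) = -143 - \left(97 - \frac{\sqrt{2 + 4 \cdot 17}}{2} \left(-1 - 10\right)\right) = -143 - \left(97 - \frac{\sqrt{2 + 68}}{2} \left(-1 - 10\right)\right) = -143 - \left(97 - \frac{\sqrt{70}}{2} \left(-11\right)\right) = -143 - \left(97 + \frac{11 \sqrt{70}}{2}\right) = -240 - \frac{11 \sqrt{70}}{2}$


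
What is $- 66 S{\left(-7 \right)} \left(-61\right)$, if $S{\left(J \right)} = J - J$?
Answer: $0$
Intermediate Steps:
$S{\left(J \right)} = 0$
$- 66 S{\left(-7 \right)} \left(-61\right) = \left(-66\right) 0 \left(-61\right) = 0 \left(-61\right) = 0$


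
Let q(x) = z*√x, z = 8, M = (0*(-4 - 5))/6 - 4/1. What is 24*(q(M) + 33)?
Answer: 792 + 384*I ≈ 792.0 + 384.0*I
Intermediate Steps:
M = -4 (M = (0*(-9))*(⅙) - 4*1 = 0*(⅙) - 4 = 0 - 4 = -4)
q(x) = 8*√x
24*(q(M) + 33) = 24*(8*√(-4) + 33) = 24*(8*(2*I) + 33) = 24*(16*I + 33) = 24*(33 + 16*I) = 792 + 384*I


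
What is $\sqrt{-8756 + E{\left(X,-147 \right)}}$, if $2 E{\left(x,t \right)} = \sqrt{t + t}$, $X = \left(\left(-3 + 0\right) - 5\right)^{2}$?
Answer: $\frac{\sqrt{-35024 + 14 i \sqrt{6}}}{2} \approx 0.04581 + 93.573 i$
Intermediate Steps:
$X = 64$ ($X = \left(-3 - 5\right)^{2} = \left(-8\right)^{2} = 64$)
$E{\left(x,t \right)} = \frac{\sqrt{2} \sqrt{t}}{2}$ ($E{\left(x,t \right)} = \frac{\sqrt{t + t}}{2} = \frac{\sqrt{2 t}}{2} = \frac{\sqrt{2} \sqrt{t}}{2}$)
$\sqrt{-8756 + E{\left(X,-147 \right)}} = \sqrt{-8756 + \frac{\sqrt{2} \sqrt{-147}}{2}} = \sqrt{-8756 + \frac{\sqrt{2} \cdot 7 i \sqrt{3}}{2}} = \sqrt{-8756 + \frac{7 i \sqrt{6}}{2}}$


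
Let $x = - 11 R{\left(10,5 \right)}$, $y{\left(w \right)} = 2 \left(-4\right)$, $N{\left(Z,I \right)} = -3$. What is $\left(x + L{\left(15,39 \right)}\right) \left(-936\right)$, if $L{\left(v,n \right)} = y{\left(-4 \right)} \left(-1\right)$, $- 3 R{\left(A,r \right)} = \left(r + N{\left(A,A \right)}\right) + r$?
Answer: $-31512$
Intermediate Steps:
$y{\left(w \right)} = -8$
$R{\left(A,r \right)} = 1 - \frac{2 r}{3}$ ($R{\left(A,r \right)} = - \frac{\left(r - 3\right) + r}{3} = - \frac{\left(-3 + r\right) + r}{3} = - \frac{-3 + 2 r}{3} = 1 - \frac{2 r}{3}$)
$L{\left(v,n \right)} = 8$ ($L{\left(v,n \right)} = \left(-8\right) \left(-1\right) = 8$)
$x = \frac{77}{3}$ ($x = - 11 \left(1 - \frac{10}{3}\right) = \left(-11\right) \left(- \frac{7}{3}\right) = \frac{77}{3} \approx 25.667$)
$\left(x + L{\left(15,39 \right)}\right) \left(-936\right) = \left(\frac{77}{3} + 8\right) \left(-936\right) = \frac{101}{3} \left(-936\right) = -31512$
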